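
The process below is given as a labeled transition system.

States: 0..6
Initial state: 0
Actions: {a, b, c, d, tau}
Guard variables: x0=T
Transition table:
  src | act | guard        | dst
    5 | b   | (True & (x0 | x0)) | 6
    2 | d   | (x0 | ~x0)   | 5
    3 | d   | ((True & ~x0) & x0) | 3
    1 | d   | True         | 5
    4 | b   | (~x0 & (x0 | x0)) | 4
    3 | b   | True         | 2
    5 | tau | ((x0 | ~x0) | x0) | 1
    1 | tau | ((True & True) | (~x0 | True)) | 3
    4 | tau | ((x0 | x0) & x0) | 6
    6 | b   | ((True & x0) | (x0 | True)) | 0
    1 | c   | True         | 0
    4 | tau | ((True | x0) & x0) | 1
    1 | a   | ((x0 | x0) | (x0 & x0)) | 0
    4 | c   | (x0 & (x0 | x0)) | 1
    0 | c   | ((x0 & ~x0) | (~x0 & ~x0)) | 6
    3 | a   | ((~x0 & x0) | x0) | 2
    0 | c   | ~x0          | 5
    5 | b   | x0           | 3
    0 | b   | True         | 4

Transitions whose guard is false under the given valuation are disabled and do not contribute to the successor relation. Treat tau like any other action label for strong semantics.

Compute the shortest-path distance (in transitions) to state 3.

Layered search for 3:
  depth 0: {0}
  depth 1: {4}
  depth 2: {1,6}
  depth 3: {3,5}
depth(3)=3, e.g. b·c·tau

Answer: 3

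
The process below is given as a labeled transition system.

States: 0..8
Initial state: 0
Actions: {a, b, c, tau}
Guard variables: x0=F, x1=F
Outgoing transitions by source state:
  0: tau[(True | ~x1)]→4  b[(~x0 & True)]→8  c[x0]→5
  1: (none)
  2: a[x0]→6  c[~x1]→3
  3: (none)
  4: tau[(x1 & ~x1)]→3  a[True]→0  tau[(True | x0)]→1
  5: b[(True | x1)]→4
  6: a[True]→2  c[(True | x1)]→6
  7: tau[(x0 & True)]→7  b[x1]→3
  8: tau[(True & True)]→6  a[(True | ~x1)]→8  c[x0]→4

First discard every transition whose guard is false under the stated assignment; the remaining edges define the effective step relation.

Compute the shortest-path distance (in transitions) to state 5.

BFS to 5:
  L0 = {0}
  L1 = {4,8}
  L2 = {1,6}
  L3 = {2}
  L4 = {3}
5 never appears.

Answer: UNREACHABLE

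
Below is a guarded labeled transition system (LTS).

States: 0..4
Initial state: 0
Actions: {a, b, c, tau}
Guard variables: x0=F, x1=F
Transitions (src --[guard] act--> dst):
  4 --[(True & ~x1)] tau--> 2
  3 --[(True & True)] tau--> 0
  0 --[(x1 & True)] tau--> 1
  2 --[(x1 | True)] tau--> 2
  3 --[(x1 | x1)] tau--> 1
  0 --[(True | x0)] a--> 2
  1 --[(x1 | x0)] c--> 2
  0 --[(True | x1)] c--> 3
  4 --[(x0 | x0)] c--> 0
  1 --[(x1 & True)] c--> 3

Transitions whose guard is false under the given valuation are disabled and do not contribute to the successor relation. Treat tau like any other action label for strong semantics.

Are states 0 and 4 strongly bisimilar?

Answer: NOT BISIMILAR

Trace:
Bisimulation quotient by refinement:
  P[0] = {{0,1,2,3,4}}
  P[1] = {{0},{1},{2,3,4}}
  P[2] = {{0},{1},{2,4},{3}}
stable after 3 split(s): 4 block(s)
0∈{0}, 4∈{2,4}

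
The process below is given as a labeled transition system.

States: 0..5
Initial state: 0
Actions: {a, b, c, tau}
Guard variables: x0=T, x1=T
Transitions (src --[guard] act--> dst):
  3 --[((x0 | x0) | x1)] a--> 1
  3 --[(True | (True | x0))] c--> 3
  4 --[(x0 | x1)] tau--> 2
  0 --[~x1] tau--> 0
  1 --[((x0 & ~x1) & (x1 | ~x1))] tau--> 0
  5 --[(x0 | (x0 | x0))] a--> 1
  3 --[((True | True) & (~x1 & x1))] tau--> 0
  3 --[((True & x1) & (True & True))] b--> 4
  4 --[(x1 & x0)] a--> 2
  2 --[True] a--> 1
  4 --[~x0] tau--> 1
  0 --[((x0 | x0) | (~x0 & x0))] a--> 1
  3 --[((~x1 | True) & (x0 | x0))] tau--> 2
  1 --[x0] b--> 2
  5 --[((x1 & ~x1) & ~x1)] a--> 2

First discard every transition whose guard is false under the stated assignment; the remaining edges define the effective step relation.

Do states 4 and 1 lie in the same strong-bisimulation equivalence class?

Compute ~ classes (split until stable):
  round 0: {{0,1,2,3,4,5}}
  round 1: {{0,2,5},{1},{3},{4}}
stable after 2 split(s): 4 block(s)
[4]={4}  [1]={1}

Answer: NOT BISIMILAR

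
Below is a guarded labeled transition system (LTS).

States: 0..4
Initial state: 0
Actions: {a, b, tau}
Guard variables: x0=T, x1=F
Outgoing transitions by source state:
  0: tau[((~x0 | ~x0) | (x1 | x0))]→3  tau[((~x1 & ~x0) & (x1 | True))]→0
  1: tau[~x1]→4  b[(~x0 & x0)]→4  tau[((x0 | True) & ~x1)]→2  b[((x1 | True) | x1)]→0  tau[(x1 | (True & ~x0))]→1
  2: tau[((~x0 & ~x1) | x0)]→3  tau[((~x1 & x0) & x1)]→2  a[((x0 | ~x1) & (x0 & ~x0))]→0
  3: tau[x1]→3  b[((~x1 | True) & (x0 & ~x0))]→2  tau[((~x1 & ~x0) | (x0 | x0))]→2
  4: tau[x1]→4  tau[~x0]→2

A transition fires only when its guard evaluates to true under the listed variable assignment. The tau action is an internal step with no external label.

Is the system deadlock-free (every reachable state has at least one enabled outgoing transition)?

Reach set: {0,2,3}
  0: tau→3  [1 exit(s)]
  2: tau→3  [1 exit(s)]
  3: tau→2  [1 exit(s)]

Answer: DEADLOCK-FREE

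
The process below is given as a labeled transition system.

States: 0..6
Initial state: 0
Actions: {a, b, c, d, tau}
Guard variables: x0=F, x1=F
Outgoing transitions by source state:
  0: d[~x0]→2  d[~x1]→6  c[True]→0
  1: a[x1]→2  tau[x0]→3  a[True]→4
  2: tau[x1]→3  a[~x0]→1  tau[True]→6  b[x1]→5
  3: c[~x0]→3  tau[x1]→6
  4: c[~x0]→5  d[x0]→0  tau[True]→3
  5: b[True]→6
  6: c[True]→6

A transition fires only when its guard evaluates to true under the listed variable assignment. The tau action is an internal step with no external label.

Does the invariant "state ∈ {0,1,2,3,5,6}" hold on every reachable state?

Answer: INVARIANT VIOLATED at state 4

Analysis:
Allowed set {0,1,2,3,5,6}
Reach set: {0,1,2,3,4,5,6}
  0: safe
  1: safe
  2: safe
  3: safe
  4: VIOLATES
  5: safe
  6: safe
counterexample path to 4: d·a·a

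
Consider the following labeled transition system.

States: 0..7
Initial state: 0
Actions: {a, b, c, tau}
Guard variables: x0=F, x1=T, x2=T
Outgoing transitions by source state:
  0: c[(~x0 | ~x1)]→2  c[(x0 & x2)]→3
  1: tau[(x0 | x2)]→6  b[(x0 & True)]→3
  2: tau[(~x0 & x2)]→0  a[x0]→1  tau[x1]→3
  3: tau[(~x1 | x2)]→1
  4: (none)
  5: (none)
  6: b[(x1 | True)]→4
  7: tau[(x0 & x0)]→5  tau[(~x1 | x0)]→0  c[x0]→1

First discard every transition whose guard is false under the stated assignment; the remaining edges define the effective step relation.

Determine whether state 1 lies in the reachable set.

Answer: REACHABLE

Trace:
After dropping false guards: 6 live edges.
depth 0: {0}
depth 1: {2}  total {0,2}
depth 2: {3}  total {0,2,3}
depth 3: {1}  total {0,1,2,3}
depth 4: {6}  total {0,1,2,3,6}
depth 5: {4}  total {0,1,2,3,4,6}
Reachable = {0,1,2,3,4,6}
trace reaching 1: c·tau·tau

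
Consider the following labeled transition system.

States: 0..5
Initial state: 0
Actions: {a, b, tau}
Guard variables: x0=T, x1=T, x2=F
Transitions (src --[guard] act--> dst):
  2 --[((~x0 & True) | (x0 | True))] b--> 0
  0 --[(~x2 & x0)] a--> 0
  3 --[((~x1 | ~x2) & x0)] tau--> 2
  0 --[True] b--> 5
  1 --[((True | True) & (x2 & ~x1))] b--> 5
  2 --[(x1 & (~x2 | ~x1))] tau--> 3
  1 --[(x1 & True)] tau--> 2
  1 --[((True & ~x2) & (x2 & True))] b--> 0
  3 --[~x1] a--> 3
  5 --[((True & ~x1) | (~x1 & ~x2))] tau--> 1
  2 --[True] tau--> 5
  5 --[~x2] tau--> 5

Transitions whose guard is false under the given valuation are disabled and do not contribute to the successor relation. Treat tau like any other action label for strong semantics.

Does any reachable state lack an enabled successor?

Answer: DEADLOCK-FREE

Trace:
Reachable = {0,5}
  0: a→0  b→5  [deg 2]
  5: tau→5  [deg 1]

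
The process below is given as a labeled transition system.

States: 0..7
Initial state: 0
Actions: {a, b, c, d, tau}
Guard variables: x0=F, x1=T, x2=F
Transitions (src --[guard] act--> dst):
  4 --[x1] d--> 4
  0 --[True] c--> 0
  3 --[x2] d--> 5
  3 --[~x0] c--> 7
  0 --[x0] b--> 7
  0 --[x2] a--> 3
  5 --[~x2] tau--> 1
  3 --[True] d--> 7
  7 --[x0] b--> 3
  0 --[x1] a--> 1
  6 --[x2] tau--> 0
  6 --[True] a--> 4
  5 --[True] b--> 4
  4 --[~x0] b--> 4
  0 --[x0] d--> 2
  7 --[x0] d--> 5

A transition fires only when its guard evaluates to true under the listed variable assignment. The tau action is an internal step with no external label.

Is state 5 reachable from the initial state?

Guard filter leaves 9 enabled edge(s).
L0 = {0}
L1 = {1}  cumulative {0,1}
Reachable = {0,1}

Answer: UNREACHABLE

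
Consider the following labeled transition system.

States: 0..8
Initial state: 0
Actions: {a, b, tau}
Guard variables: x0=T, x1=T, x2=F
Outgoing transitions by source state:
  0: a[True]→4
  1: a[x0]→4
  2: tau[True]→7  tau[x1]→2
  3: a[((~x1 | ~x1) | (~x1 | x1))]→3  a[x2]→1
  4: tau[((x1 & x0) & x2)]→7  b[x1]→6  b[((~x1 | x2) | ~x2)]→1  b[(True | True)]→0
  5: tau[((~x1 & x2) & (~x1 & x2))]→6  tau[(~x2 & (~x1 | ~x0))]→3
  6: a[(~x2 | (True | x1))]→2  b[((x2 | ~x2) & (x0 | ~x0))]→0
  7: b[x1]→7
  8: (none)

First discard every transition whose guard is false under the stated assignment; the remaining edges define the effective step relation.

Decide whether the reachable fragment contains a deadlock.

Reach set: {0,1,2,4,6,7}
  0: a→4  [1 out]
  1: a→4  [1 out]
  2: tau→2  tau→7  [2 out]
  4: b→0  b→1  b→6  [3 out]
  6: a→2  b→0  [2 out]
  7: b→7  [1 out]

Answer: DEADLOCK-FREE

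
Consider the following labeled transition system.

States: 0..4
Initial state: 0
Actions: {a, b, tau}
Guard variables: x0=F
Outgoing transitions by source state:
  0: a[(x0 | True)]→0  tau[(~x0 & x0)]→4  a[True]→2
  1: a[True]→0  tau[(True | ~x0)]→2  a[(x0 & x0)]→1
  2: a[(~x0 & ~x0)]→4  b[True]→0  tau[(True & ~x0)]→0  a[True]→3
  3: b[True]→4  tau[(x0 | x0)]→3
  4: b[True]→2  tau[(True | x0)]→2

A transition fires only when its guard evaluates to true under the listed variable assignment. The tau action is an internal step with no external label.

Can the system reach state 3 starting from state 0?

11 transition(s) survive guard evaluation.
Layer 0: {0}
Layer 1: {2}  cumulative {0,2}
Layer 2: {3,4}  cumulative {0,2,3,4}
Reachable = {0,2,3,4}
trace reaching 3: a·a

Answer: REACHABLE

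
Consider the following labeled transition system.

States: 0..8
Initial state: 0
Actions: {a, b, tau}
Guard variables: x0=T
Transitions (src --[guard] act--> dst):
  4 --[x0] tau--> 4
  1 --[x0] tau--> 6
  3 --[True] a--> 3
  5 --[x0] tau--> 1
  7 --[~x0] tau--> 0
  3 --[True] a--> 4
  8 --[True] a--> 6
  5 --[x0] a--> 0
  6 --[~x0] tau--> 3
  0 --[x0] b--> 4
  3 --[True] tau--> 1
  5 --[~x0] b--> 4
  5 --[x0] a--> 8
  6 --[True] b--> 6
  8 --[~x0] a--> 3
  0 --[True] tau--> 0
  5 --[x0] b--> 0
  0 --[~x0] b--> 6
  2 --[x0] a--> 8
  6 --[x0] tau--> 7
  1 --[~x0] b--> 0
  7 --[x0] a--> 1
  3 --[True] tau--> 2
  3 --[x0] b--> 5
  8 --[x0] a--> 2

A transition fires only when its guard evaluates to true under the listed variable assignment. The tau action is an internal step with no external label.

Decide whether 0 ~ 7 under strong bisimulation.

Bisimulation quotient by refinement:
  P[0] = {{0,1,2,3,4,5,6,7,8}}
  P[1] = {{0,6},{1,4},{2,7,8},{3,5}}
  P[2] = {{0},{1},{2},{3},{4},{5},{6},{7},{8}}
stable after 3 split(s): 9 block(s)
[0]={0}  [7]={7}

Answer: NOT BISIMILAR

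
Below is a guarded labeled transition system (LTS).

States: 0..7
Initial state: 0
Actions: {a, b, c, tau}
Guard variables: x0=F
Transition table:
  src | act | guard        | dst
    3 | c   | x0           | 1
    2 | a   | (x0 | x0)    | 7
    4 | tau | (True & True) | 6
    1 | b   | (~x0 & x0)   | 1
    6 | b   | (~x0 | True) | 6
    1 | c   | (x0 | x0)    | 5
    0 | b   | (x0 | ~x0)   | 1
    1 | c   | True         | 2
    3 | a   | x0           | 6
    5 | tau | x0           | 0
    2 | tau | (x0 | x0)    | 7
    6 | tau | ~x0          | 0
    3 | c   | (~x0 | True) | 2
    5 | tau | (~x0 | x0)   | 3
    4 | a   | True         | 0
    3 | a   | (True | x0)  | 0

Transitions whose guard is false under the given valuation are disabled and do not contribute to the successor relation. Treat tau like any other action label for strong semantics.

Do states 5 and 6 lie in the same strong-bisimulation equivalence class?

Refine partition for ~:
  round 0: {{0,1,2,3,4,5,6,7}}
  round 1: {{0},{1},{2,7},{3},{4},{5},{6}}
Fixed point at round 2; 7 class(es).
5∈{5}, 6∈{6}

Answer: NOT BISIMILAR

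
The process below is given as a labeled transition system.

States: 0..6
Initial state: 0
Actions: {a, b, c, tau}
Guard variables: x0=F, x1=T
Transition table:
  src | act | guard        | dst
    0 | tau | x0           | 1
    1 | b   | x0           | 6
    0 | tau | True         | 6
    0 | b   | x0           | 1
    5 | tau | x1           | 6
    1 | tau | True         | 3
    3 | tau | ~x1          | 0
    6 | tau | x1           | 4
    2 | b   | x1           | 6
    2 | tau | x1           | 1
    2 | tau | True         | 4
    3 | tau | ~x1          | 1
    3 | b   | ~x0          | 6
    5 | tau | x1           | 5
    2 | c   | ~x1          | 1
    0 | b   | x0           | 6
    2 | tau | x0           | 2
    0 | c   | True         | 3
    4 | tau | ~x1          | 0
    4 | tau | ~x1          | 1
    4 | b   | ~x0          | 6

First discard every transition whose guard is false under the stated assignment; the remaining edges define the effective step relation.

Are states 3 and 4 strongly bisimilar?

Bisimulation quotient by refinement:
  π0 = {{0,1,2,3,4,5,6}}
  π1 = {{0},{1,5,6},{2},{3,4}}
  π2 = {{0},{1,6},{2},{3,4},{5}}
stable after 3 split(s): 5 block(s)
3∈{3,4}, 4∈{3,4}

Answer: BISIMILAR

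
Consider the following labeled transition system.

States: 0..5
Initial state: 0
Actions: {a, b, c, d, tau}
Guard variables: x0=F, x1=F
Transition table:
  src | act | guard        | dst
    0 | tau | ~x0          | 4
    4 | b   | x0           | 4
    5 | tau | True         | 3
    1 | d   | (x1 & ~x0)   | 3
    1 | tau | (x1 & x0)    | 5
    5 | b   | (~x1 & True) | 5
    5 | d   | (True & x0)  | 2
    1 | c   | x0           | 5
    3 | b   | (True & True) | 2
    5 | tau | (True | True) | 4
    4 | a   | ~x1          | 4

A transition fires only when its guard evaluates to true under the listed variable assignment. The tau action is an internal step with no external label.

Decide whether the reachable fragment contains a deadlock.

Answer: DEADLOCK-FREE

Trace:
R = {0,4}
  0: tau→4  [1 exit(s)]
  4: a→4  [1 exit(s)]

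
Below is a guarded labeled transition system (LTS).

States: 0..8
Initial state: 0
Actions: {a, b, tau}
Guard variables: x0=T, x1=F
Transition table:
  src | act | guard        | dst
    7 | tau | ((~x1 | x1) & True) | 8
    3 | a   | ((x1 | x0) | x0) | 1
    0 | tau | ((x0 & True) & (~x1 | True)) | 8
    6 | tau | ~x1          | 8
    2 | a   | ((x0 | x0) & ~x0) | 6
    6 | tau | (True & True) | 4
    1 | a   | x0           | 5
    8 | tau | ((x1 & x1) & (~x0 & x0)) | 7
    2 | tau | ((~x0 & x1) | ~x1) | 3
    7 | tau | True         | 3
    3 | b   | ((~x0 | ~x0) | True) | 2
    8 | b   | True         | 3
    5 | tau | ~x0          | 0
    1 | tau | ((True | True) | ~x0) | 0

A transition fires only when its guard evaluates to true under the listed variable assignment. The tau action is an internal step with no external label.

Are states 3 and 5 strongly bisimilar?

Refine partition for ~:
  π0 = {{0,1,2,3,4,5,6,7,8}}
  π1 = {{0,2,6,7},{1},{3},{4,5},{8}}
  π2 = {{0},{1},{2},{3},{4,5},{6},{7},{8}}
8 equivalence class(es) (converged in 3)
[3]={3}  [5]={4,5}

Answer: NOT BISIMILAR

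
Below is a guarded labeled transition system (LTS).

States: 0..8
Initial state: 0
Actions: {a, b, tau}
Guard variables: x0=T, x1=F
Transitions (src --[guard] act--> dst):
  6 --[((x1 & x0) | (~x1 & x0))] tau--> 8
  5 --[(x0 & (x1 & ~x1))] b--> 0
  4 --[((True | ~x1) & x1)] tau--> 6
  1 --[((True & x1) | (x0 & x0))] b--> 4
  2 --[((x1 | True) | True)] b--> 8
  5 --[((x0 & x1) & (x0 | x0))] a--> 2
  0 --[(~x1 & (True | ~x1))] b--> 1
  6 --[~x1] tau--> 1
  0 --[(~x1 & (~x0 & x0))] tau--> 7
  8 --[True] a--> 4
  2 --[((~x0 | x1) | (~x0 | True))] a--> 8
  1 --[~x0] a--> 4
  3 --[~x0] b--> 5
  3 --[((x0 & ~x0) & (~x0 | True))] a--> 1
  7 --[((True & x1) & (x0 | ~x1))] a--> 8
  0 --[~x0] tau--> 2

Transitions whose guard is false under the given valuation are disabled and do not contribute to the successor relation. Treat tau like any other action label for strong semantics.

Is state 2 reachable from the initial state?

Answer: UNREACHABLE

Trace:
Guard filter leaves 7 enabled edge(s).
Layer 0: {0}
Layer 1: {1}  total {0,1}
Layer 2: {4}  total {0,1,4}
Reach set: {0,1,4}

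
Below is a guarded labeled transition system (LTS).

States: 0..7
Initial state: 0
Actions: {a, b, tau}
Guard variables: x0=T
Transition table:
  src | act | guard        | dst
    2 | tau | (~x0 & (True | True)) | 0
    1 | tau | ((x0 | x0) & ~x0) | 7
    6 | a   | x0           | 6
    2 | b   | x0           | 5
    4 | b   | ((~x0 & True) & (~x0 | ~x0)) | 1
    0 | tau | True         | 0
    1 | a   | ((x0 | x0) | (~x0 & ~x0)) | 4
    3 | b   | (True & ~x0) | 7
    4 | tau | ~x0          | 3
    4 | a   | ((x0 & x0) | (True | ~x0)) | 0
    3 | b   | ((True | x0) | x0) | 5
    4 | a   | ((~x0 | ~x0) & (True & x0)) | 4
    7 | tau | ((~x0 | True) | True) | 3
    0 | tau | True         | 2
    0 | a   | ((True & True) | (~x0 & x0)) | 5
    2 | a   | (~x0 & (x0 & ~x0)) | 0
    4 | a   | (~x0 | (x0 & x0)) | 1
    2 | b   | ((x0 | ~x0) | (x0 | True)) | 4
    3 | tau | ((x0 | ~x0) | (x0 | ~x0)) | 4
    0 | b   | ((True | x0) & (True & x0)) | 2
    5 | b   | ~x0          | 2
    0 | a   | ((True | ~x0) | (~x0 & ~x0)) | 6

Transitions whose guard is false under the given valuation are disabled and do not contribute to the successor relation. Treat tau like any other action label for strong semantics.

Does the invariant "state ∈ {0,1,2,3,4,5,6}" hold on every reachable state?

Allowed set {0,1,2,3,4,5,6}
R = {0,1,2,4,5,6}
  0: ok
  1: ok
  2: ok
  4: ok
  5: ok
  6: ok

Answer: INVARIANT HOLDS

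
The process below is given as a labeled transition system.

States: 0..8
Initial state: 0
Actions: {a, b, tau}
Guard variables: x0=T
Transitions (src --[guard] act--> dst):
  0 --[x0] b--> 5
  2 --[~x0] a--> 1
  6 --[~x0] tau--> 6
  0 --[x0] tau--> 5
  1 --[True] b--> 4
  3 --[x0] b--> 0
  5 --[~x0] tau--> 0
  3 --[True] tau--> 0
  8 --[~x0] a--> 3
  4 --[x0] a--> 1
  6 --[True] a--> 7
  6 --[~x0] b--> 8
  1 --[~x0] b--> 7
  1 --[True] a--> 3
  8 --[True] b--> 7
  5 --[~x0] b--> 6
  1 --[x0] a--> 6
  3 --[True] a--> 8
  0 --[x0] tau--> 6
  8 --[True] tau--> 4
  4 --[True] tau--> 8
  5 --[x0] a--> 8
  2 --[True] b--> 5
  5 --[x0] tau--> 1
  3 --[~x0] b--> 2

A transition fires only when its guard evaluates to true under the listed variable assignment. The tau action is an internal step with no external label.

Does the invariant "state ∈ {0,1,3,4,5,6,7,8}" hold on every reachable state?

Allowed set {0,1,3,4,5,6,7,8}
Reachable = {0,1,3,4,5,6,7,8}
  0: ok
  1: ok
  3: ok
  4: ok
  5: ok
  6: ok
  7: ok
  8: ok

Answer: INVARIANT HOLDS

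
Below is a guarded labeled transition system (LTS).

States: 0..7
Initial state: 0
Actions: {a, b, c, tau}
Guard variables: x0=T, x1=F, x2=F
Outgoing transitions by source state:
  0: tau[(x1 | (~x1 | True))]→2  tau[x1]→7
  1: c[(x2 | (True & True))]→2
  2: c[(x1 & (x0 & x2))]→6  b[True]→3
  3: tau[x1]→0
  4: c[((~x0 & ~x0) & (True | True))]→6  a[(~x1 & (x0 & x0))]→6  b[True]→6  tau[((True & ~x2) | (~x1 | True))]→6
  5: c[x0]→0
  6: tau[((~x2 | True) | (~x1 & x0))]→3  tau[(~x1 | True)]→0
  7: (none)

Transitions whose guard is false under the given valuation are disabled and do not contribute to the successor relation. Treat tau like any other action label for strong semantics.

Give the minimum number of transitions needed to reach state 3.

Layered search for 3:
  depth 0: {0}
  depth 1: {2}
  depth 2: {3}
depth(3)=2, e.g. tau·b

Answer: 2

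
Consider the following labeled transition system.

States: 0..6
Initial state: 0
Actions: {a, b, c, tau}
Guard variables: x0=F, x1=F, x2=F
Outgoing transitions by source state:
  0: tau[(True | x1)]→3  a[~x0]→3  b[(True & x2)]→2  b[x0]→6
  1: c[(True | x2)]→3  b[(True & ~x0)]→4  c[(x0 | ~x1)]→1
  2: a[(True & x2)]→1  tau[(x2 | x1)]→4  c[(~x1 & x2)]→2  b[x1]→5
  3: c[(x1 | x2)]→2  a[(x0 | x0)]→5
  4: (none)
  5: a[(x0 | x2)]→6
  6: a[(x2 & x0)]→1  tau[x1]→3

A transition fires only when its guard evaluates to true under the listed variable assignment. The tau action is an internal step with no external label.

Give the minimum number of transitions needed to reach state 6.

Answer: UNREACHABLE

Trace:
Breadth-first toward 6:
  Layer 0: {0}
  Layer 1: {3}
6 never appears.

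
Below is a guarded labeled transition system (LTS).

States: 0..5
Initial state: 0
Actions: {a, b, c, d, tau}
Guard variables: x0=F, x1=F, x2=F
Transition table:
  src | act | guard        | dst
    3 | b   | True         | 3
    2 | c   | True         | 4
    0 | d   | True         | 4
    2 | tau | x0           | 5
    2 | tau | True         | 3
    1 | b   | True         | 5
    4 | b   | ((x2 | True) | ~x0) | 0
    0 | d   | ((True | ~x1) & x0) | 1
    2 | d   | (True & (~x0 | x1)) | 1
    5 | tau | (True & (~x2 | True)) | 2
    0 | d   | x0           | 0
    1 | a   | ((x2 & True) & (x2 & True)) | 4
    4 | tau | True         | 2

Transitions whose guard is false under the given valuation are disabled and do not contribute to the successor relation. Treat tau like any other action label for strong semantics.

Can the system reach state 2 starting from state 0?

Answer: REACHABLE

Working:
9 transition(s) survive guard evaluation.
depth 0: {0}
depth 1: {4}  total {0,4}
depth 2: {2}  total {0,2,4}
depth 3: {1,3}  total {0,1,2,3,4}
depth 4: {5}  total {0,1,2,3,4,5}
Reachable = {0,1,2,3,4,5}
Path to 2: d·tau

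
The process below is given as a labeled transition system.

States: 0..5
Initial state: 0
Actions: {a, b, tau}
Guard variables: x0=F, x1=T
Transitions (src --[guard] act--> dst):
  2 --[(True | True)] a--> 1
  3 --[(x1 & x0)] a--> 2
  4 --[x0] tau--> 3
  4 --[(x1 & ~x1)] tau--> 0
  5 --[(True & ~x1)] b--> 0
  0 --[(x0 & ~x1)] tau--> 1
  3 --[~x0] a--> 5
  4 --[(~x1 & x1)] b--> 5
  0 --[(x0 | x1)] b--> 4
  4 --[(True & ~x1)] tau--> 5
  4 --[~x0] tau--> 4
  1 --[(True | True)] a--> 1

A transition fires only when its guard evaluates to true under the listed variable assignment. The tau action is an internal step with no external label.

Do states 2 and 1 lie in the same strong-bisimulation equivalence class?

Compute ~ classes (split until stable):
  round 0: {{0,1,2,3,4,5}}
  round 1: {{0},{1,2,3},{4},{5}}
  round 2: {{0},{1,2},{3},{4},{5}}
Fixed point at round 3; 5 class(es).
2∈{1,2}, 1∈{1,2}

Answer: BISIMILAR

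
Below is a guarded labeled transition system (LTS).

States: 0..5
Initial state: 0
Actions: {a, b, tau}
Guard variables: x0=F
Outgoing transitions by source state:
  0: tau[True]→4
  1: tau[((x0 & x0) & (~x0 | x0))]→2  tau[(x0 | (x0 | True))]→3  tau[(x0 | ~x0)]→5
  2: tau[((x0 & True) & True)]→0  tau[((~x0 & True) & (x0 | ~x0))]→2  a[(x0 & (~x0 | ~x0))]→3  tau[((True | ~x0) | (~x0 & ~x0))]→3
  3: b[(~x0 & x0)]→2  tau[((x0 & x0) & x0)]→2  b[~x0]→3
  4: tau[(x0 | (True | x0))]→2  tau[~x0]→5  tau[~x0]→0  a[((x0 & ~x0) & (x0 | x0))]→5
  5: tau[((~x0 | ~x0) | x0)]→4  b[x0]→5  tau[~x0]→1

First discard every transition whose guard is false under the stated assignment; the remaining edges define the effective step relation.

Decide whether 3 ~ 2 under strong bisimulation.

Refine partition for ~:
  P[0] = {{0,1,2,3,4,5}}
  P[1] = {{0,1,2,4,5},{3}}
  P[2] = {{0,4,5},{1,2},{3}}
  P[3] = {{0},{1},{2},{3},{4,5}}
  P[4] = {{0},{1},{2},{3},{4},{5}}
6 equivalence class(es) (converged in 5)
[3]={3}  [2]={2}

Answer: NOT BISIMILAR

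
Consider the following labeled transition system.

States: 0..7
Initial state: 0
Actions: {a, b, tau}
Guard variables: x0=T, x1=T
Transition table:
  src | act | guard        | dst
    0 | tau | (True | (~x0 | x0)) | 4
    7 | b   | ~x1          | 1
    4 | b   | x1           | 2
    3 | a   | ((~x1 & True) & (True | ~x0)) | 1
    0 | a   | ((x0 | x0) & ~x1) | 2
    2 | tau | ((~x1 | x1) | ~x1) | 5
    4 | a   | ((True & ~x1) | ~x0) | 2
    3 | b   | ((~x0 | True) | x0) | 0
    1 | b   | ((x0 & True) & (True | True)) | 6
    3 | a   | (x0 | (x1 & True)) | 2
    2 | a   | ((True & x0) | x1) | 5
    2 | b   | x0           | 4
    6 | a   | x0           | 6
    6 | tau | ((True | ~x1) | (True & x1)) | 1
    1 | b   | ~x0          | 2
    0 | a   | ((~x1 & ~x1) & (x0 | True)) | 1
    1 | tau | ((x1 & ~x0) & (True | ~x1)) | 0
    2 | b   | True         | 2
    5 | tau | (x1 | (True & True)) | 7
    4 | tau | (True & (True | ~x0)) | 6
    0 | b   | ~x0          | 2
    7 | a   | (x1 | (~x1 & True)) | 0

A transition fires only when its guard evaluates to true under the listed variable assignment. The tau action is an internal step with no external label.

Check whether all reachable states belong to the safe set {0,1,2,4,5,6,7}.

Answer: INVARIANT HOLDS

Working:
Inv-set: {0,1,2,4,5,6,7}
Reach set: {0,1,2,4,5,6,7}
  0: ✓
  1: ✓
  2: ✓
  4: ✓
  5: ✓
  6: ✓
  7: ✓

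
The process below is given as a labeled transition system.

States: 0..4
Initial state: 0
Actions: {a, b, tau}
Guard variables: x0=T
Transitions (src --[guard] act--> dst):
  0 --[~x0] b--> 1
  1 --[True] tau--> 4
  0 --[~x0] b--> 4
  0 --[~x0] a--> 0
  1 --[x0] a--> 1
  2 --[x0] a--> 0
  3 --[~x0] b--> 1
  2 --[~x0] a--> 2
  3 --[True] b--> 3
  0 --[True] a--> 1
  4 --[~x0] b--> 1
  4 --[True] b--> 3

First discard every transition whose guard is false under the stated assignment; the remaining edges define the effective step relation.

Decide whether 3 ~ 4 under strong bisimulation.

Answer: BISIMILAR

Working:
Bisimulation quotient by refinement:
  P[0] = {{0,1,2,3,4}}
  P[1] = {{0,2},{1},{3,4}}
  P[2] = {{0},{1},{2},{3,4}}
Fixed point at round 3; 4 class(es).
class of 3: {3,4}; class of 4: {3,4}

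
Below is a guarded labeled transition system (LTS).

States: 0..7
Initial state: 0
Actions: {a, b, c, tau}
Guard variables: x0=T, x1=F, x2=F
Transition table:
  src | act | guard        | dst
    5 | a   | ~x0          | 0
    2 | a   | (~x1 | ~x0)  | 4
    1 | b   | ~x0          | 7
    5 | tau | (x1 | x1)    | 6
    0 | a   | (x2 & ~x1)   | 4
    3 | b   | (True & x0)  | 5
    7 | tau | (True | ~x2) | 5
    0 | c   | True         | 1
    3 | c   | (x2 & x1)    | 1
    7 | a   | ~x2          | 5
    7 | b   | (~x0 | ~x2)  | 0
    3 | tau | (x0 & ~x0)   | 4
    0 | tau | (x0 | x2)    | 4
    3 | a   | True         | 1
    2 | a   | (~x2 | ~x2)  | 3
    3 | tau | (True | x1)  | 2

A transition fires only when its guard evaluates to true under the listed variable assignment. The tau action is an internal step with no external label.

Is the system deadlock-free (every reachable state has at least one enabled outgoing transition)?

Answer: DEADLOCK at state 1

Trace:
R = {0,1,4}
  0: c→1  tau→4  [deg 2]
  1: ∅  [no exit]
  4: ∅  [no exit]
Path to 1: c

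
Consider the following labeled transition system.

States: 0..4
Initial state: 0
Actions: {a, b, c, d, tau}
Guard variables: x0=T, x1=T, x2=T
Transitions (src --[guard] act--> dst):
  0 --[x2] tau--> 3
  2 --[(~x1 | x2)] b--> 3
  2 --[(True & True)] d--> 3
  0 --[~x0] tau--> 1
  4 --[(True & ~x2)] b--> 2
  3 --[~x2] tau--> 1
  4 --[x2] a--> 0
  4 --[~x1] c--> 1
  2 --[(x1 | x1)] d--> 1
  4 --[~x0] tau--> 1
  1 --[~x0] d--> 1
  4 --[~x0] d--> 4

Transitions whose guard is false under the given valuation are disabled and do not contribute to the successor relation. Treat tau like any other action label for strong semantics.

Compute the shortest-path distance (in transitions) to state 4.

Answer: UNREACHABLE

Working:
BFS to 4:
  Layer 0: {0}
  Layer 1: {3}
4 never appears.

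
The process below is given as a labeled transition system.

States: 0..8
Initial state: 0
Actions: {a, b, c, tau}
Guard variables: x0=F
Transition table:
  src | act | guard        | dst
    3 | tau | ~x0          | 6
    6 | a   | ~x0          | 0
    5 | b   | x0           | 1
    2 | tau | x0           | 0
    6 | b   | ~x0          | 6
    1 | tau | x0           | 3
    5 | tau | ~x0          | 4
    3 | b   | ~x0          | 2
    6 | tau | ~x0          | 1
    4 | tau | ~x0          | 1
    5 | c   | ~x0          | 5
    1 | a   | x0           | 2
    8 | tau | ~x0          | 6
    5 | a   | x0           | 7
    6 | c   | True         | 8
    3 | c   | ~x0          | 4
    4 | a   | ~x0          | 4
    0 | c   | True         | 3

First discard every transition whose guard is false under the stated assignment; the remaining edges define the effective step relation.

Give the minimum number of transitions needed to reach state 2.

Breadth-first toward 2:
  L0 = {0}
  L1 = {3}
  L2 = {2,4,6}
depth(2)=2, e.g. c·b

Answer: 2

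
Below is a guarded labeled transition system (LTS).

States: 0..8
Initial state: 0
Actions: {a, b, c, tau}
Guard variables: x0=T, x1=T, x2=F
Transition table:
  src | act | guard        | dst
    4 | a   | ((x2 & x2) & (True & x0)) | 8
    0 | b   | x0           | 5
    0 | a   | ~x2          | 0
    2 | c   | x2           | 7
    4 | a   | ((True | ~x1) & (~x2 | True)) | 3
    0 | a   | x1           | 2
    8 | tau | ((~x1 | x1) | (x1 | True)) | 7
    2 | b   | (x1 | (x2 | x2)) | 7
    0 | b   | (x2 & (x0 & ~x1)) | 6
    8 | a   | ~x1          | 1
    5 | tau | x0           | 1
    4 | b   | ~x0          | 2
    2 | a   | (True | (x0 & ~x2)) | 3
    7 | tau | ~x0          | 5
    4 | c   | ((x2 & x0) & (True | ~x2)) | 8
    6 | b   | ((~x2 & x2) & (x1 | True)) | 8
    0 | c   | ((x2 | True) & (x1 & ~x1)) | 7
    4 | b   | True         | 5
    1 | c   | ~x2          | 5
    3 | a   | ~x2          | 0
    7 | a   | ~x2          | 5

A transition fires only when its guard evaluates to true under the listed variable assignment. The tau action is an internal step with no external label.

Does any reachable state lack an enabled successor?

Answer: DEADLOCK-FREE

Working:
R = {0,1,2,3,5,7}
  0: a→0  a→2  b→5  [3 exit(s)]
  1: c→5  [1 exit(s)]
  2: a→3  b→7  [2 exit(s)]
  3: a→0  [1 exit(s)]
  5: tau→1  [1 exit(s)]
  7: a→5  [1 exit(s)]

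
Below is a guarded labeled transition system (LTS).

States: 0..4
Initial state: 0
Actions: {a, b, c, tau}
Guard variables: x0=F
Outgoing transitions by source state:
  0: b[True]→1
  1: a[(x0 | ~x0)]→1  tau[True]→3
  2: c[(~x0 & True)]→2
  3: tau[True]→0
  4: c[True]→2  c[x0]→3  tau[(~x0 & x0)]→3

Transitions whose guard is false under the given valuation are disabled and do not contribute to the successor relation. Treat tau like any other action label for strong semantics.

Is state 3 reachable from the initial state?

6 transition(s) survive guard evaluation.
L0 = {0}
L1 = {1}  cumulative {0,1}
L2 = {3}  cumulative {0,1,3}
R = {0,1,3}
Path to 3: b·tau

Answer: REACHABLE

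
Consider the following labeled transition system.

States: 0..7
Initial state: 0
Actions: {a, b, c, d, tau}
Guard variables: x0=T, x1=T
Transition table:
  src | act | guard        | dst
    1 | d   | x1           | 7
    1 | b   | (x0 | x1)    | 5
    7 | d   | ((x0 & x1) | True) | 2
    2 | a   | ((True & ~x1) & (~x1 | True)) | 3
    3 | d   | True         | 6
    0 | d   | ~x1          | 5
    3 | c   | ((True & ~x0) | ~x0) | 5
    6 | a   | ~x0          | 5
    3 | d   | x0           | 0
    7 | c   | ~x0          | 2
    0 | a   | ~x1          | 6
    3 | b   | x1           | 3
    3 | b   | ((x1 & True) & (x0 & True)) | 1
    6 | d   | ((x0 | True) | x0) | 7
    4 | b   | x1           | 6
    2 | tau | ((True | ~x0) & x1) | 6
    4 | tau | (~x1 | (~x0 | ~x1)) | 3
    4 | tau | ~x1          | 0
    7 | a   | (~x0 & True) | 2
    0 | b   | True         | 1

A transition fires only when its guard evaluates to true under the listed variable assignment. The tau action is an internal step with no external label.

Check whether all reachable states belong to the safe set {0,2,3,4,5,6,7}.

Inv-set: {0,2,3,4,5,6,7}
Reachable = {0,1,2,5,6,7}
  0: safe
  1: VIOLATES
  2: safe
  5: safe
  6: safe
  7: safe
reach 1 via b — violates

Answer: INVARIANT VIOLATED at state 1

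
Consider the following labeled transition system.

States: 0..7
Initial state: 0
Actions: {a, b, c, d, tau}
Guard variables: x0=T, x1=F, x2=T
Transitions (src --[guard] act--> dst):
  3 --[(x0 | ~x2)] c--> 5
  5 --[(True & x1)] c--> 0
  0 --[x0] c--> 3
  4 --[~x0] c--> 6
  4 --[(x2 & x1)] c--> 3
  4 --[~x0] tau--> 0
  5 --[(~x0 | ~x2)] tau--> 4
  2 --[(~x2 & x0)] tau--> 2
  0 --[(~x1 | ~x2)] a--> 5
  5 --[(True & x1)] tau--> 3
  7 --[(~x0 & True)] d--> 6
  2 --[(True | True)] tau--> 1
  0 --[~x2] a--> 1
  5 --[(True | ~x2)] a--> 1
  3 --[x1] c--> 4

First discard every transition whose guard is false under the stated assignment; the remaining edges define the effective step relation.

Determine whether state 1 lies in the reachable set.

Answer: REACHABLE

Trace:
After dropping false guards: 5 live edges.
depth 0: {0}
depth 1: {3,5}  cumulative {0,3,5}
depth 2: {1}  cumulative {0,1,3,5}
Reachable = {0,1,3,5}
trace reaching 1: a·a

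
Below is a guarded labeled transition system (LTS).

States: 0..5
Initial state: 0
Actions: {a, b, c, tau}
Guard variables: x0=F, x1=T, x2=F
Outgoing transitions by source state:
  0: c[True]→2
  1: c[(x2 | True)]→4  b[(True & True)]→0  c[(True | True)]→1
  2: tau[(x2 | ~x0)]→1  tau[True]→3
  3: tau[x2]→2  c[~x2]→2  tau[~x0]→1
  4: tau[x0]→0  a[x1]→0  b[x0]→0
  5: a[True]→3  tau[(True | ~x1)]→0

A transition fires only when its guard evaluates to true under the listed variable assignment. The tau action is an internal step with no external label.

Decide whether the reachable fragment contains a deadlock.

R = {0,1,2,3,4}
  0: c→2  [1 exit(s)]
  1: b→0  c→1  c→4  [3 exit(s)]
  2: tau→1  tau→3  [2 exit(s)]
  3: c→2  tau→1  [2 exit(s)]
  4: a→0  [1 exit(s)]

Answer: DEADLOCK-FREE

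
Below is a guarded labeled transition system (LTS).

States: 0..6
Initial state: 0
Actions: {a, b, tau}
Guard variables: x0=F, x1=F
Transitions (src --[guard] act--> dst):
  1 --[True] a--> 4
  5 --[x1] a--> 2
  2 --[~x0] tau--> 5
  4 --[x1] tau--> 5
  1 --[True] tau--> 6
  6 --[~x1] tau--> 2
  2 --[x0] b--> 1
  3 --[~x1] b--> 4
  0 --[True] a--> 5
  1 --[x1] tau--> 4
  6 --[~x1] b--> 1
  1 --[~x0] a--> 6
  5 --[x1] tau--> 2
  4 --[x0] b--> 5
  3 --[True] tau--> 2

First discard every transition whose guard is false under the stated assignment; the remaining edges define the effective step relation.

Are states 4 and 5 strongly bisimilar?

Compute ~ classes (split until stable):
  π0 = {{0,1,2,3,4,5,6}}
  π1 = {{0},{1},{2},{3,6},{4,5}}
  π2 = {{0},{1},{2},{3},{4,5},{6}}
Fixed point at round 3; 6 class(es).
class of 4: {4,5}; class of 5: {4,5}

Answer: BISIMILAR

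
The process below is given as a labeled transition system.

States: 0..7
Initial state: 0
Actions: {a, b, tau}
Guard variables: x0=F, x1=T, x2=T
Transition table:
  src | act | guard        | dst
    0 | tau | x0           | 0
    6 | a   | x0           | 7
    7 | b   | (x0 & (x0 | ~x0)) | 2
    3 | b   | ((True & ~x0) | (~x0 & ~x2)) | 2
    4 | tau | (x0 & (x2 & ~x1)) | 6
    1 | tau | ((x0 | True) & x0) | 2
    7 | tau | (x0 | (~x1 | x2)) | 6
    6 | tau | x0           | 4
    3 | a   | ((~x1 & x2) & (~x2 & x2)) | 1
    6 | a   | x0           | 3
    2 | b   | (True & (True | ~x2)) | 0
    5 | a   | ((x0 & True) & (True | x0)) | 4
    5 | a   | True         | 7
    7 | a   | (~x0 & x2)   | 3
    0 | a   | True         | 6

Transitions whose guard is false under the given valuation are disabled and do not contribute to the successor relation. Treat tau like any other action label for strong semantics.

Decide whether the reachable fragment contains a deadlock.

Reach set: {0,6}
  0: a→6  [1 out]
  6: ∅  [STUCK]
trace reaching 6: a

Answer: DEADLOCK at state 6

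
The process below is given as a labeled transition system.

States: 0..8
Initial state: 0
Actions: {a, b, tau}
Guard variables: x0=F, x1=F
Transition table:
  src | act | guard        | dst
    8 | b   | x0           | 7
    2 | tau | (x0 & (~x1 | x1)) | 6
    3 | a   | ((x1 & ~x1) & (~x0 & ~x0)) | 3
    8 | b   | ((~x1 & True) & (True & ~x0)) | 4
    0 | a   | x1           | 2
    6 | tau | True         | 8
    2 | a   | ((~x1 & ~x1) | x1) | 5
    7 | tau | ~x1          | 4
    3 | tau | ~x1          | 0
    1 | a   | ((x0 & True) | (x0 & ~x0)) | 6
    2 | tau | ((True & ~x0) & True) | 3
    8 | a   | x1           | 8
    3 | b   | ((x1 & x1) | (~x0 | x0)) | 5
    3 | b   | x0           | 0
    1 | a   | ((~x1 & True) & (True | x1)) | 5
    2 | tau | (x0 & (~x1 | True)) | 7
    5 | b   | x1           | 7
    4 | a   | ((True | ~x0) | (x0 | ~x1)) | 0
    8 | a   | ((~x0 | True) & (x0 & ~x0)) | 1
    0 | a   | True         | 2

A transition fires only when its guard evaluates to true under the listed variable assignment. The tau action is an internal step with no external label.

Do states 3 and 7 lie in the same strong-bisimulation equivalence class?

Bisimulation quotient by refinement:
  P[0] = {{0,1,2,3,4,5,6,7,8}}
  P[1] = {{0,1,4},{2},{3},{5},{6,7},{8}}
  P[2] = {{0},{1},{2},{3},{4},{5},{6},{7},{8}}
9 equivalence class(es) (converged in 3)
[3]={3}  [7]={7}

Answer: NOT BISIMILAR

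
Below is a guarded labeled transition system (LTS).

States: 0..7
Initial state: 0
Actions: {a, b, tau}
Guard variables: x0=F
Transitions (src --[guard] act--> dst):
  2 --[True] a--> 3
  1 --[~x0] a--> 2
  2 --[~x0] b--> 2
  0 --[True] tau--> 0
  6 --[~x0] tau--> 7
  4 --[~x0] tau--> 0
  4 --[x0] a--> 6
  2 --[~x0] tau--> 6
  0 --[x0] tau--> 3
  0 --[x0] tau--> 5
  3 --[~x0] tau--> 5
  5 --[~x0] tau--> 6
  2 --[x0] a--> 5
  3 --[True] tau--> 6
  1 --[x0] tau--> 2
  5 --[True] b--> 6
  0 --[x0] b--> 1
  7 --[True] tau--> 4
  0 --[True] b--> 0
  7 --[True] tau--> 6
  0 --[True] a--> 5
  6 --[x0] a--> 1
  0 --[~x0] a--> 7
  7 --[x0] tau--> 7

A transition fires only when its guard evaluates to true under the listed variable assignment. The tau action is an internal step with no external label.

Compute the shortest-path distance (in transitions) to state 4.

Answer: 2

Trace:
Breadth-first toward 4:
  Layer 0: {0}
  Layer 1: {5,7}
  Layer 2: {4,6}
4 enters at depth 2; path a·tau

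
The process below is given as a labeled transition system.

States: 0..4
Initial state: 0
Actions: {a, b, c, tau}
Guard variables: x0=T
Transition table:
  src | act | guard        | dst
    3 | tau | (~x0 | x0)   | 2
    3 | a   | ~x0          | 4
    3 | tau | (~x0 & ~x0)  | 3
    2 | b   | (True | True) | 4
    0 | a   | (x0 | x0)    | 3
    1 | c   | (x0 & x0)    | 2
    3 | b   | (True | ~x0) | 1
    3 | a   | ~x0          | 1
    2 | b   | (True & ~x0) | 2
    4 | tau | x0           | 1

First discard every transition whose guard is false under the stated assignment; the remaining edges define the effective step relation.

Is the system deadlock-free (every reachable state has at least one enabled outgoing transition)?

R = {0,1,2,3,4}
  0: a→3  [deg 1]
  1: c→2  [deg 1]
  2: b→4  [deg 1]
  3: b→1  tau→2  [deg 2]
  4: tau→1  [deg 1]

Answer: DEADLOCK-FREE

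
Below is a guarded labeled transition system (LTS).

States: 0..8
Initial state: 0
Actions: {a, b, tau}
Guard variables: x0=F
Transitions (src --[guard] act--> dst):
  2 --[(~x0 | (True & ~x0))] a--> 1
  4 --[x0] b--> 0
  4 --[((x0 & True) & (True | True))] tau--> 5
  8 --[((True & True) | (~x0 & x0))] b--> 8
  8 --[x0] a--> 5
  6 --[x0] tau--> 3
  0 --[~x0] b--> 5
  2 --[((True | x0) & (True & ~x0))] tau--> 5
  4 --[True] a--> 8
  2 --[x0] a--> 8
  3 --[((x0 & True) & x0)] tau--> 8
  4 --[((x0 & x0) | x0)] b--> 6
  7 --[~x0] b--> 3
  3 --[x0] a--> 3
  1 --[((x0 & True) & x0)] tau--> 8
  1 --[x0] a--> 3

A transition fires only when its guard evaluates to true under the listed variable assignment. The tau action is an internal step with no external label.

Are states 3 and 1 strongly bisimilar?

Answer: BISIMILAR

Analysis:
Bisimulation quotient by refinement:
  round 0: {{0,1,2,3,4,5,6,7,8}}
  round 1: {{0,7,8},{1,3,5,6},{2},{4}}
  round 2: {{0,7},{1,3,5,6},{2},{4},{8}}
5 equivalence class(es) (converged in 3)
3∈{1,3,5,6}, 1∈{1,3,5,6}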